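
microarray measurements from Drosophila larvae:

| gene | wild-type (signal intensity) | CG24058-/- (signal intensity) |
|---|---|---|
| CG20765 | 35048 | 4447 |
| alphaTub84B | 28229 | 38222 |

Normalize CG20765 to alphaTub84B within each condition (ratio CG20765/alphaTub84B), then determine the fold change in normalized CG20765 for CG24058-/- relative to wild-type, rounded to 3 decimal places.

CG20765/alphaTub84B (wild-type) = 35048 / 28229 = 1.2416
CG20765/alphaTub84B (CG24058-/-) = 4447 / 38222 = 0.11635
Fold change = 0.11635 / 1.2416 = 0.0937

0.094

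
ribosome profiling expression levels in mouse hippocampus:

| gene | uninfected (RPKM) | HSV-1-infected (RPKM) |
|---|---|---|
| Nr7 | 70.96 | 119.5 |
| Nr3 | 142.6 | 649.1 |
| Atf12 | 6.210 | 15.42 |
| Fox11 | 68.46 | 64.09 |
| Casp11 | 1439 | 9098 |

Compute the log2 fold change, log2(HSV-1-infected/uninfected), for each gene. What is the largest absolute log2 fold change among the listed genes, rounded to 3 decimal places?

2.660

log2(119.5/70.96) = 0.752  (Nr7)
log2(649.1/142.6) = 2.186  (Nr3)
log2(15.42/6.210) = 1.312  (Atf12)
log2(64.09/68.46) = -0.095  (Fox11)
log2(9098/1439) = 2.660  (Casp11)
The largest magnitude belongs to Casp11.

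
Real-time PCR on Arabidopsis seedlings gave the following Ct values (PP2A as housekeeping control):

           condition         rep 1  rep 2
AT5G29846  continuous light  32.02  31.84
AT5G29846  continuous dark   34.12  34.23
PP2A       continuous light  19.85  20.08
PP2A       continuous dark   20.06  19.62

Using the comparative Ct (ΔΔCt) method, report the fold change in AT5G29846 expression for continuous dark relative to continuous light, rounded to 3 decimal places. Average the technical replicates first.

0.193

Mean Ct: AT5G29846 continuous light 31.930; AT5G29846 continuous dark 34.175; PP2A continuous light 19.965; PP2A continuous dark 19.840
ΔCt(continuous light) = 31.930 − 19.965 = 11.965
ΔCt(continuous dark) = 34.175 − 19.840 = 14.335
ΔΔCt = 14.335 − 11.965 = 2.370
Fold change = 2^(−2.370) = 0.1934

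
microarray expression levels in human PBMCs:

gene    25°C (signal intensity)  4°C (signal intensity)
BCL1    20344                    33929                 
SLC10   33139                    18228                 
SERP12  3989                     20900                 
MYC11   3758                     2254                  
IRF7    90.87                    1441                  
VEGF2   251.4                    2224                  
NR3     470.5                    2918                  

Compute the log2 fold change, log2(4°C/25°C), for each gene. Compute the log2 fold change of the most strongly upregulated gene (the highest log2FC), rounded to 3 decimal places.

3.987

log2(33929/20344) = 0.738  (BCL1)
log2(18228/33139) = -0.862  (SLC10)
log2(20900/3989) = 2.389  (SERP12)
log2(2254/3758) = -0.737  (MYC11)
log2(1441/90.87) = 3.987  (IRF7)
log2(2224/251.4) = 3.145  (VEGF2)
log2(2918/470.5) = 2.633  (NR3)
IRF7 is most strongly upregulated.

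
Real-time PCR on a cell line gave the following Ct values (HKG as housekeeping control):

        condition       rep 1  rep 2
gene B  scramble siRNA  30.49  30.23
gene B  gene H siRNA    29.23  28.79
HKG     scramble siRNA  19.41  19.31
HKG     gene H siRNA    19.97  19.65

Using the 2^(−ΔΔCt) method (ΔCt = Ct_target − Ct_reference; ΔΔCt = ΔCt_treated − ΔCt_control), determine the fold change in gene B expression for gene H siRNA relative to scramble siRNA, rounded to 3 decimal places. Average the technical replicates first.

Mean Ct: gene B scramble siRNA 30.360; gene B gene H siRNA 29.010; HKG scramble siRNA 19.360; HKG gene H siRNA 19.810
ΔCt(scramble siRNA) = 30.360 − 19.360 = 11.000
ΔCt(gene H siRNA) = 29.010 − 19.810 = 9.200
ΔΔCt = 9.200 − 11.000 = -1.800
Fold change = 2^(−(-1.800)) = 2^1.800 = 3.4822

3.482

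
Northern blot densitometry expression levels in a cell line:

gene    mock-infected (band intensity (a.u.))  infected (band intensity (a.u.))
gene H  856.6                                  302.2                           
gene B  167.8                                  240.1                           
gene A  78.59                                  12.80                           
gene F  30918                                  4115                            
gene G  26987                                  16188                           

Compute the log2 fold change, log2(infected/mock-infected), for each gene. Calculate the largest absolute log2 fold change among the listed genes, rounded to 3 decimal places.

log2(302.2/856.6) = -1.503  (gene H)
log2(240.1/167.8) = 0.517  (gene B)
log2(12.80/78.59) = -2.618  (gene A)
log2(4115/30918) = -2.909  (gene F)
log2(16188/26987) = -0.737  (gene G)
The largest magnitude belongs to gene F.

2.909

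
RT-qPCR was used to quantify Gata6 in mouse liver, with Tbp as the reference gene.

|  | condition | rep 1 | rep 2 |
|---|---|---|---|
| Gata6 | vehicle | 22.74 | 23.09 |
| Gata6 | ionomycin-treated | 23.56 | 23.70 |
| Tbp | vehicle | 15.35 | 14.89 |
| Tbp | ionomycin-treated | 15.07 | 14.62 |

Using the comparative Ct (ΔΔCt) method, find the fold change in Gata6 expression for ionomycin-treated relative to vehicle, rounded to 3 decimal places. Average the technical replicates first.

0.503

Mean Ct: Gata6 vehicle 22.915; Gata6 ionomycin-treated 23.630; Tbp vehicle 15.120; Tbp ionomycin-treated 14.845
ΔCt(vehicle) = 22.915 − 15.120 = 7.795
ΔCt(ionomycin-treated) = 23.630 − 14.845 = 8.785
ΔΔCt = 8.785 − 7.795 = 0.990
Fold change = 2^(−0.990) = 0.5035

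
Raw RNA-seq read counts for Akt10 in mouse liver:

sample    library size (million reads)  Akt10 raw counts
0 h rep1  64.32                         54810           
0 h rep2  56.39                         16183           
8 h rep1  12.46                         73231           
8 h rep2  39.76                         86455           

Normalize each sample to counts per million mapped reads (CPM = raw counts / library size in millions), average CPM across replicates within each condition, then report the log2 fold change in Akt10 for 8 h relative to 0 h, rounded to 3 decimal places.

CPM(0 h rep1) = 54810 / 64.32 = 852.1455
CPM(0 h rep2) = 16183 / 56.39 = 286.9835
CPM(8 h rep1) = 73231 / 12.46 = 5877.2873
CPM(8 h rep2) = 86455 / 39.76 = 2174.4215
mean CPM(0 h) = 569.5645; mean CPM(8 h) = 4025.8544
Fold change = 4025.8544 / 569.5645 = 7.06830
log2(7.06830) = 2.8214

2.821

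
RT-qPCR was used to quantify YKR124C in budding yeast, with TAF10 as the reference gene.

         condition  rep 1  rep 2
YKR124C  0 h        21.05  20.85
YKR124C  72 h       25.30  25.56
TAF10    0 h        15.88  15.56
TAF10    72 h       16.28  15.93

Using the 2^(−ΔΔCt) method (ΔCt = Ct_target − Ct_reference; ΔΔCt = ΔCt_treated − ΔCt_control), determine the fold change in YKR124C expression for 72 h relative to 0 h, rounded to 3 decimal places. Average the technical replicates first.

Mean Ct: YKR124C 0 h 20.950; YKR124C 72 h 25.430; TAF10 0 h 15.720; TAF10 72 h 16.105
ΔCt(0 h) = 20.950 − 15.720 = 5.230
ΔCt(72 h) = 25.430 − 16.105 = 9.325
ΔΔCt = 9.325 − 5.230 = 4.095
Fold change = 2^(−4.095) = 0.0585

0.059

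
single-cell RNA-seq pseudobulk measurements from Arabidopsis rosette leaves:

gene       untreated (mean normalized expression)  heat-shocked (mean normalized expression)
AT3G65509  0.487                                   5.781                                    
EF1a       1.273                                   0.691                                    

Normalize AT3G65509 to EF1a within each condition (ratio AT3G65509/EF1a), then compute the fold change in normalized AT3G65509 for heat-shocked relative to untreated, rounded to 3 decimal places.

21.869

AT3G65509/EF1a (untreated) = 0.487 / 1.273 = 0.38256
AT3G65509/EF1a (heat-shocked) = 5.781 / 0.691 = 8.3661
Fold change = 8.3661 / 0.38256 = 21.8688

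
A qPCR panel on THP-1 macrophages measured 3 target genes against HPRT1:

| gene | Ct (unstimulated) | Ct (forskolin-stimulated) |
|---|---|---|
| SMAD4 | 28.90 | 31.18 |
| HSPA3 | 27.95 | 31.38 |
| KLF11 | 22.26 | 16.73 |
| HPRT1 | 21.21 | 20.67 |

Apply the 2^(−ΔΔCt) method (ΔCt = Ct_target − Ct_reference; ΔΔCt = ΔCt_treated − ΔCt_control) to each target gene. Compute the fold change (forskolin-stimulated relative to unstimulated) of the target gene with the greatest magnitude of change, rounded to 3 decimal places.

SMAD4: ΔΔCt = (31.18−20.67) − (28.90−21.21) = 10.51 − 7.69 = 2.82; fold change = 2^-2.82 = 0.142
HSPA3: ΔΔCt = (31.38−20.67) − (27.95−21.21) = 10.71 − 6.74 = 3.97; fold change = 2^-3.97 = 0.064
KLF11: ΔΔCt = (16.73−20.67) − (22.26−21.21) = -3.94 − 1.05 = -4.99; fold change = 2^4.99 = 31.779
KLF11 has the largest |ΔΔCt| = 4.99.

31.779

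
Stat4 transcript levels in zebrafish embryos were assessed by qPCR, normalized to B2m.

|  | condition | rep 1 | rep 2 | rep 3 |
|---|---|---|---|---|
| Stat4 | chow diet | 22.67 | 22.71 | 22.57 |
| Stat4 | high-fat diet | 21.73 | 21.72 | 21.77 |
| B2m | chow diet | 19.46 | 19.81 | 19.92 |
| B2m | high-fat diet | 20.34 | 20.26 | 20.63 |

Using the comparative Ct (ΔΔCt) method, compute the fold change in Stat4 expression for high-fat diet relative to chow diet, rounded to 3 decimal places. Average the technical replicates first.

3.010

Mean Ct: Stat4 chow diet 22.650; Stat4 high-fat diet 21.740; B2m chow diet 19.730; B2m high-fat diet 20.410
ΔCt(chow diet) = 22.650 − 19.730 = 2.920
ΔCt(high-fat diet) = 21.740 − 20.410 = 1.330
ΔΔCt = 1.330 − 2.920 = -1.590
Fold change = 2^(−(-1.590)) = 2^1.590 = 3.0105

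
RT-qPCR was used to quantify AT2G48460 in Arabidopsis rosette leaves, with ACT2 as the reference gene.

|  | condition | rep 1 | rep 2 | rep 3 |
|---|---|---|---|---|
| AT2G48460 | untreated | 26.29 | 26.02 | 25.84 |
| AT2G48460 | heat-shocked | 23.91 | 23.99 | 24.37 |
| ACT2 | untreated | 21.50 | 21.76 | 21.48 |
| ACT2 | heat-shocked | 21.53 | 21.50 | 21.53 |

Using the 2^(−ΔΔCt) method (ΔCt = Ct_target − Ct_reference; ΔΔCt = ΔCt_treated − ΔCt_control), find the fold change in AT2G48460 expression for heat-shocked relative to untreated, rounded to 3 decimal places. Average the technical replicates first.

3.732

Mean Ct: AT2G48460 untreated 26.050; AT2G48460 heat-shocked 24.090; ACT2 untreated 21.580; ACT2 heat-shocked 21.520
ΔCt(untreated) = 26.050 − 21.580 = 4.470
ΔCt(heat-shocked) = 24.090 − 21.520 = 2.570
ΔΔCt = 2.570 − 4.470 = -1.900
Fold change = 2^(−(-1.900)) = 2^1.900 = 3.7321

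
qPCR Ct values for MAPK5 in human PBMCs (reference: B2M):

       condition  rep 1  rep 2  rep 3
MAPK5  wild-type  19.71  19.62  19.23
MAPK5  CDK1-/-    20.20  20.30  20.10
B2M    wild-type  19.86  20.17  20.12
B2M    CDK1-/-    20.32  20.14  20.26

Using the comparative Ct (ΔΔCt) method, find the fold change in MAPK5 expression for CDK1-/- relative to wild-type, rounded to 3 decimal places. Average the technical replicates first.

0.712

Mean Ct: MAPK5 wild-type 19.520; MAPK5 CDK1-/- 20.200; B2M wild-type 20.050; B2M CDK1-/- 20.240
ΔCt(wild-type) = 19.520 − 20.050 = -0.530
ΔCt(CDK1-/-) = 20.200 − 20.240 = -0.040
ΔΔCt = -0.040 − (-0.530) = 0.490
Fold change = 2^(−0.490) = 0.7120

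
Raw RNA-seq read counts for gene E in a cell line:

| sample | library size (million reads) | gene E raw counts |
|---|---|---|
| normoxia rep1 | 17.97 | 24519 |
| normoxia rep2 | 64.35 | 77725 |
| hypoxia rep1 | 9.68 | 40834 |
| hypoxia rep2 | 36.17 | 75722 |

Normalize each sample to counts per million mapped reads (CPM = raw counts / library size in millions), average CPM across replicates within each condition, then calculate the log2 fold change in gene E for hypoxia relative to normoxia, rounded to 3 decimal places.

1.295

CPM(normoxia rep1) = 24519 / 17.97 = 1364.4407
CPM(normoxia rep2) = 77725 / 64.35 = 1207.8477
CPM(hypoxia rep1) = 40834 / 9.68 = 4218.3884
CPM(hypoxia rep2) = 75722 / 36.17 = 2093.5029
mean CPM(normoxia) = 1286.1442; mean CPM(hypoxia) = 3155.9457
Fold change = 3155.9457 / 1286.1442 = 2.45380
log2(2.45380) = 1.2950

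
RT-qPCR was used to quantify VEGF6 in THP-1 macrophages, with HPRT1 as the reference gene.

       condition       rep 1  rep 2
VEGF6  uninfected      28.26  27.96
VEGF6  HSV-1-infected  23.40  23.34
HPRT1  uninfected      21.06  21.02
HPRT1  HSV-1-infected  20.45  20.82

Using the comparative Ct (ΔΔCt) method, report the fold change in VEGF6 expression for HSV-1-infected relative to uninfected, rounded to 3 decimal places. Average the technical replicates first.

Mean Ct: VEGF6 uninfected 28.110; VEGF6 HSV-1-infected 23.370; HPRT1 uninfected 21.040; HPRT1 HSV-1-infected 20.635
ΔCt(uninfected) = 28.110 − 21.040 = 7.070
ΔCt(HSV-1-infected) = 23.370 − 20.635 = 2.735
ΔΔCt = 2.735 − 7.070 = -4.335
Fold change = 2^(−(-4.335)) = 2^4.335 = 20.1820

20.182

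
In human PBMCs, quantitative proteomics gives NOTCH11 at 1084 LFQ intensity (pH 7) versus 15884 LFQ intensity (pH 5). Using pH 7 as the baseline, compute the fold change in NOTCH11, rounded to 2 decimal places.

Fold change = 15884 / 1084 = 14.653
NOTCH11 is upregulated.

14.65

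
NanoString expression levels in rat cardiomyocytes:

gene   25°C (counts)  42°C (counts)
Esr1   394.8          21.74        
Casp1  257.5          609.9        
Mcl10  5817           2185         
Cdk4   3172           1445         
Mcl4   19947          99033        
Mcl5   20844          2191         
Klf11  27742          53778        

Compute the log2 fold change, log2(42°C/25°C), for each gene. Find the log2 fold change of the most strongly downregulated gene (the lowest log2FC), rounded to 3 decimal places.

-4.183

log2(21.74/394.8) = -4.183  (Esr1)
log2(609.9/257.5) = 1.244  (Casp1)
log2(2185/5817) = -1.413  (Mcl10)
log2(1445/3172) = -1.134  (Cdk4)
log2(99033/19947) = 2.312  (Mcl4)
log2(2191/20844) = -3.250  (Mcl5)
log2(53778/27742) = 0.955  (Klf11)
Esr1 is most strongly downregulated.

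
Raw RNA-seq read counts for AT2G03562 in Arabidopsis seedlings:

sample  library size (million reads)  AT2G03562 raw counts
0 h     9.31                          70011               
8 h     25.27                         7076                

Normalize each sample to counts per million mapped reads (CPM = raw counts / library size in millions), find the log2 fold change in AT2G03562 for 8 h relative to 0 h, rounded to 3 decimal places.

-4.747

CPM(0 h) = 70011 / 9.31 = 7519.9785
CPM(8 h) = 7076 / 25.27 = 280.0158
Fold change = 280.0158 / 7519.9785 = 0.03724
log2(0.03724) = -4.7471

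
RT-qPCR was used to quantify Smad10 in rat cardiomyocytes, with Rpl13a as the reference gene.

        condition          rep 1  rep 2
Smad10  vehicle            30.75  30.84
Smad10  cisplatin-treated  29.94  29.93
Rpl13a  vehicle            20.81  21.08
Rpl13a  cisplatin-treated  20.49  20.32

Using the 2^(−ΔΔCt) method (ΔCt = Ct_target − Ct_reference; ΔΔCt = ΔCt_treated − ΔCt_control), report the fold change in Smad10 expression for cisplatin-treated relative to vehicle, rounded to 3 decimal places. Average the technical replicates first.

Mean Ct: Smad10 vehicle 30.795; Smad10 cisplatin-treated 29.935; Rpl13a vehicle 20.945; Rpl13a cisplatin-treated 20.405
ΔCt(vehicle) = 30.795 − 20.945 = 9.850
ΔCt(cisplatin-treated) = 29.935 − 20.405 = 9.530
ΔΔCt = 9.530 − 9.850 = -0.320
Fold change = 2^(−(-0.320)) = 2^0.320 = 1.2483

1.248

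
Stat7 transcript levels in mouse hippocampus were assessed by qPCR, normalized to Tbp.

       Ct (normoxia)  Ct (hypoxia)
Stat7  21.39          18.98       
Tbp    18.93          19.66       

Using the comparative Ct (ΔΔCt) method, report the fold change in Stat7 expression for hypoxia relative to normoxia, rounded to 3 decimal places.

8.815

ΔCt(normoxia) = 21.390 − 18.930 = 2.460
ΔCt(hypoxia) = 18.980 − 19.660 = -0.680
ΔΔCt = -0.680 − 2.460 = -3.140
Fold change = 2^(−(-3.140)) = 2^3.140 = 8.8152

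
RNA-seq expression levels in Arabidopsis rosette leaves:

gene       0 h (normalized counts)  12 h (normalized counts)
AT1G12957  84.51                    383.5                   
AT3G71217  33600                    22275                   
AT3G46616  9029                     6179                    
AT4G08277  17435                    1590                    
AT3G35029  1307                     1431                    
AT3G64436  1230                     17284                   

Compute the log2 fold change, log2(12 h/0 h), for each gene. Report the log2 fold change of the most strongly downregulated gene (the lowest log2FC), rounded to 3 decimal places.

-3.455

log2(383.5/84.51) = 2.182  (AT1G12957)
log2(22275/33600) = -0.593  (AT3G71217)
log2(6179/9029) = -0.547  (AT3G46616)
log2(1590/17435) = -3.455  (AT4G08277)
log2(1431/1307) = 0.131  (AT3G35029)
log2(17284/1230) = 3.813  (AT3G64436)
AT4G08277 is most strongly downregulated.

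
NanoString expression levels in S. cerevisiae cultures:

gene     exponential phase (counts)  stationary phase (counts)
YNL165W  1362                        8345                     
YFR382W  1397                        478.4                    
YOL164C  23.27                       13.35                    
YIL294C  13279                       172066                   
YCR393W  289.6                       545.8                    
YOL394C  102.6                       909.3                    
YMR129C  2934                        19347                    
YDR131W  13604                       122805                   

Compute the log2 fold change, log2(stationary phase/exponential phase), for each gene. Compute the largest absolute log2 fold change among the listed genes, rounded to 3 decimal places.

3.696

log2(8345/1362) = 2.615  (YNL165W)
log2(478.4/1397) = -1.546  (YFR382W)
log2(13.35/23.27) = -0.802  (YOL164C)
log2(172066/13279) = 3.696  (YIL294C)
log2(545.8/289.6) = 0.914  (YCR393W)
log2(909.3/102.6) = 3.148  (YOL394C)
log2(19347/2934) = 2.721  (YMR129C)
log2(122805/13604) = 3.174  (YDR131W)
The largest magnitude belongs to YIL294C.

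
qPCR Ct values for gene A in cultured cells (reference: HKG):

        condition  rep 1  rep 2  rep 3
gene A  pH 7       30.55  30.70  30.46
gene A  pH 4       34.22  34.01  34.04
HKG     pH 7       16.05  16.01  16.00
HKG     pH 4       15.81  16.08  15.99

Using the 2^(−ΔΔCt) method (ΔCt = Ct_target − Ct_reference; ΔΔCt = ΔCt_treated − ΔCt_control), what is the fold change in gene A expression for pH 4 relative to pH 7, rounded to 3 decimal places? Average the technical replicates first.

0.084

Mean Ct: gene A pH 7 30.570; gene A pH 4 34.090; HKG pH 7 16.020; HKG pH 4 15.960
ΔCt(pH 7) = 30.570 − 16.020 = 14.550
ΔCt(pH 4) = 34.090 − 15.960 = 18.130
ΔΔCt = 18.130 − 14.550 = 3.580
Fold change = 2^(−3.580) = 0.0836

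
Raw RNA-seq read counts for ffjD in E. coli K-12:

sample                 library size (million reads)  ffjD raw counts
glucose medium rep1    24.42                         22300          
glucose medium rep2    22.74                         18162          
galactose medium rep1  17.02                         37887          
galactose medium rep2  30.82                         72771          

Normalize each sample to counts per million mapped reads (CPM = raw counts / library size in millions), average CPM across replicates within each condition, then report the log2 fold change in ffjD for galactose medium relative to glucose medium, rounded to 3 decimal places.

CPM(glucose medium rep1) = 22300 / 24.42 = 913.1859
CPM(glucose medium rep2) = 18162 / 22.74 = 798.6807
CPM(galactose medium rep1) = 37887 / 17.02 = 2226.0282
CPM(galactose medium rep2) = 72771 / 30.82 = 2361.1616
mean CPM(glucose medium) = 855.9333; mean CPM(galactose medium) = 2293.5949
Fold change = 2293.5949 / 855.9333 = 2.67964
log2(2.67964) = 1.4220

1.422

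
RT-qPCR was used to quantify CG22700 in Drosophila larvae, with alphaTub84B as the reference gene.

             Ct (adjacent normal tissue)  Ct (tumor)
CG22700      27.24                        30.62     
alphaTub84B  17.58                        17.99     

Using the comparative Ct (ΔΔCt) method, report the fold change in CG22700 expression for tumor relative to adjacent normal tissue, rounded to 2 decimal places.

ΔCt(adjacent normal tissue) = 27.240 − 17.580 = 9.660
ΔCt(tumor) = 30.620 − 17.990 = 12.630
ΔΔCt = 12.630 − 9.660 = 2.970
Fold change = 2^(−2.970) = 0.128

0.13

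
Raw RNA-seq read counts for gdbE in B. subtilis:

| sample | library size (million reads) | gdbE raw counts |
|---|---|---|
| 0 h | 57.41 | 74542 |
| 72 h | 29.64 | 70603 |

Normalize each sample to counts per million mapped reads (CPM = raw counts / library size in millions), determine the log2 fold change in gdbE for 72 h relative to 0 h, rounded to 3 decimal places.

0.875

CPM(0 h) = 74542 / 57.41 = 1298.4149
CPM(72 h) = 70603 / 29.64 = 2382.0175
Fold change = 2382.0175 / 1298.4149 = 1.83456
log2(1.83456) = 0.8754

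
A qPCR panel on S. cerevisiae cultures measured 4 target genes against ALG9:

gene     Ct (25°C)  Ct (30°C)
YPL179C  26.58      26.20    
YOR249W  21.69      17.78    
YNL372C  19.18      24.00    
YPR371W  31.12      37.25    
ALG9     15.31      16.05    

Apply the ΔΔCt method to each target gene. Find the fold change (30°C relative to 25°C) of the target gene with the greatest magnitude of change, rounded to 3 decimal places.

0.024

YPL179C: ΔΔCt = (26.20−16.05) − (26.58−15.31) = 10.15 − 11.27 = -1.12; fold change = 2^1.12 = 2.173
YOR249W: ΔΔCt = (17.78−16.05) − (21.69−15.31) = 1.73 − 6.38 = -4.65; fold change = 2^4.65 = 25.107
YNL372C: ΔΔCt = (24.00−16.05) − (19.18−15.31) = 7.95 − 3.87 = 4.08; fold change = 2^-4.08 = 0.059
YPR371W: ΔΔCt = (37.25−16.05) − (31.12−15.31) = 21.20 − 15.81 = 5.39; fold change = 2^-5.39 = 0.024
YPR371W has the largest |ΔΔCt| = 5.39.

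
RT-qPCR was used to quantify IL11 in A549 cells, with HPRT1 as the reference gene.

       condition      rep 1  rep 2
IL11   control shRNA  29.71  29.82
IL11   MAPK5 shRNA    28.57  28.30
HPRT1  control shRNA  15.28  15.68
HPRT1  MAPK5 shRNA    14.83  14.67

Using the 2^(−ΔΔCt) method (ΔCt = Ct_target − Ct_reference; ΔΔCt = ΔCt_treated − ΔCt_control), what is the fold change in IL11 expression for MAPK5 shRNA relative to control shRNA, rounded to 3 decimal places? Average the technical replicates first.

Mean Ct: IL11 control shRNA 29.765; IL11 MAPK5 shRNA 28.435; HPRT1 control shRNA 15.480; HPRT1 MAPK5 shRNA 14.750
ΔCt(control shRNA) = 29.765 − 15.480 = 14.285
ΔCt(MAPK5 shRNA) = 28.435 − 14.750 = 13.685
ΔΔCt = 13.685 − 14.285 = -0.600
Fold change = 2^(−(-0.600)) = 2^0.600 = 1.5157

1.516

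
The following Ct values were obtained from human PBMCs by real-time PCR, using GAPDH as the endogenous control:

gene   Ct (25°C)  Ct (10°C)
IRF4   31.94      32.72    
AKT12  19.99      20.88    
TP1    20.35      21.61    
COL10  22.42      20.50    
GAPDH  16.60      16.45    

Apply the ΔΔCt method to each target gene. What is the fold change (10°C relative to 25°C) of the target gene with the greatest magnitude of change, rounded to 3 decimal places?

3.411

IRF4: ΔΔCt = (32.72−16.45) − (31.94−16.60) = 16.27 − 15.34 = 0.93; fold change = 2^-0.93 = 0.525
AKT12: ΔΔCt = (20.88−16.45) − (19.99−16.60) = 4.43 − 3.39 = 1.04; fold change = 2^-1.04 = 0.486
TP1: ΔΔCt = (21.61−16.45) − (20.35−16.60) = 5.16 − 3.75 = 1.41; fold change = 2^-1.41 = 0.376
COL10: ΔΔCt = (20.50−16.45) − (22.42−16.60) = 4.05 − 5.82 = -1.77; fold change = 2^1.77 = 3.411
COL10 has the largest |ΔΔCt| = 1.77.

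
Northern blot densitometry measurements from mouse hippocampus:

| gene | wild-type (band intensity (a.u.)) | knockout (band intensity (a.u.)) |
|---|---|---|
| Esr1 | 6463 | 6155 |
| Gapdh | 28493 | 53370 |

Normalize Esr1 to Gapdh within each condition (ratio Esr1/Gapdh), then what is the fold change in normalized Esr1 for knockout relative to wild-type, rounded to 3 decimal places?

Esr1/Gapdh (wild-type) = 6463 / 28493 = 0.22683
Esr1/Gapdh (knockout) = 6155 / 53370 = 0.11533
Fold change = 0.11533 / 0.22683 = 0.5084

0.508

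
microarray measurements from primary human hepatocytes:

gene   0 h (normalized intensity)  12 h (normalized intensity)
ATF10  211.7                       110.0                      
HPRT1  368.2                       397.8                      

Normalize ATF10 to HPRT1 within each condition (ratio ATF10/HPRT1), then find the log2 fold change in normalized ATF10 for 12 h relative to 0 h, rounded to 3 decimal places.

ATF10/HPRT1 (0 h) = 211.7 / 368.2 = 0.57496
ATF10/HPRT1 (12 h) = 110.0 / 397.8 = 0.27652
Fold change = 0.27652 / 0.57496 = 0.4809
log2(0.4809) = -1.0561

-1.056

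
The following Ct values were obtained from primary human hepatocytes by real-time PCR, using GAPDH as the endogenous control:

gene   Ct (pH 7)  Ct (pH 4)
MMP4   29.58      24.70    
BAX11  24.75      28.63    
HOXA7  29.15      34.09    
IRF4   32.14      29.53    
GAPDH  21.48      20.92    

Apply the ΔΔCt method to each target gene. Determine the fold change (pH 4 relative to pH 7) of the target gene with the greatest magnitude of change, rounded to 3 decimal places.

MMP4: ΔΔCt = (24.70−20.92) − (29.58−21.48) = 3.78 − 8.10 = -4.32; fold change = 2^4.32 = 19.973
BAX11: ΔΔCt = (28.63−20.92) − (24.75−21.48) = 7.71 − 3.27 = 4.44; fold change = 2^-4.44 = 0.046
HOXA7: ΔΔCt = (34.09−20.92) − (29.15−21.48) = 13.17 − 7.67 = 5.50; fold change = 2^-5.50 = 0.022
IRF4: ΔΔCt = (29.53−20.92) − (32.14−21.48) = 8.61 − 10.66 = -2.05; fold change = 2^2.05 = 4.141
HOXA7 has the largest |ΔΔCt| = 5.50.

0.022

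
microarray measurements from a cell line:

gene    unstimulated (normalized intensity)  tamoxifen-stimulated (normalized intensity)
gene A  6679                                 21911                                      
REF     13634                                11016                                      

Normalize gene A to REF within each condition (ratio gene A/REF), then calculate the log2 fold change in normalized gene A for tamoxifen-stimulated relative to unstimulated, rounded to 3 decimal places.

gene A/REF (unstimulated) = 6679 / 13634 = 0.48988
gene A/REF (tamoxifen-stimulated) = 21911 / 11016 = 1.989
Fold change = 1.989 / 0.48988 = 4.0602
log2(4.0602) = 2.0216

2.022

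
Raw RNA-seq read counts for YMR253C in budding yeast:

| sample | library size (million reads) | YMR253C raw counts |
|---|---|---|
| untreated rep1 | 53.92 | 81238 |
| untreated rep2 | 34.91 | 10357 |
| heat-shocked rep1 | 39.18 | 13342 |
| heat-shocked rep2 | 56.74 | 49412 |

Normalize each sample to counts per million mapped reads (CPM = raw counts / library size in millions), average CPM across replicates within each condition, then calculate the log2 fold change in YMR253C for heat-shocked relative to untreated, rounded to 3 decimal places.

CPM(untreated rep1) = 81238 / 53.92 = 1506.6395
CPM(untreated rep2) = 10357 / 34.91 = 296.6772
CPM(heat-shocked rep1) = 13342 / 39.18 = 340.5309
CPM(heat-shocked rep2) = 49412 / 56.74 = 870.8495
mean CPM(untreated) = 901.6583; mean CPM(heat-shocked) = 605.6902
Fold change = 605.6902 / 901.6583 = 0.67175
log2(0.67175) = -0.5740

-0.574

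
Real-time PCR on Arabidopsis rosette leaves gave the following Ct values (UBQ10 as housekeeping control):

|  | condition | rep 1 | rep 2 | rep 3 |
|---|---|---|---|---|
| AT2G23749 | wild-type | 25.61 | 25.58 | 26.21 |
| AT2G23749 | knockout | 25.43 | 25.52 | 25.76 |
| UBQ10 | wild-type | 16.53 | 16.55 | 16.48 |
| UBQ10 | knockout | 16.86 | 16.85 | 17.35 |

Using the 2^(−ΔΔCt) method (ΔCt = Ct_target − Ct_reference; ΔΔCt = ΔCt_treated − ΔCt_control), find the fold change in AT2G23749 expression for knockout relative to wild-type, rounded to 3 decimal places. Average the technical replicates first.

Mean Ct: AT2G23749 wild-type 25.800; AT2G23749 knockout 25.570; UBQ10 wild-type 16.520; UBQ10 knockout 17.020
ΔCt(wild-type) = 25.800 − 16.520 = 9.280
ΔCt(knockout) = 25.570 − 17.020 = 8.550
ΔΔCt = 8.550 − 9.280 = -0.730
Fold change = 2^(−(-0.730)) = 2^0.730 = 1.6586

1.659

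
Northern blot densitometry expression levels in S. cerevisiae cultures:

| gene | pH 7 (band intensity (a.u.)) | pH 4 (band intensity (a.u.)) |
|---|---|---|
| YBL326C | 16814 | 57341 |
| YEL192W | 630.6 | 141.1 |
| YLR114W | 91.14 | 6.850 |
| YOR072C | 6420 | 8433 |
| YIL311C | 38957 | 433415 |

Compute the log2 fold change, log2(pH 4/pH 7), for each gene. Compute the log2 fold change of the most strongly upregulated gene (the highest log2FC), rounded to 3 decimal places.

3.476

log2(57341/16814) = 1.770  (YBL326C)
log2(141.1/630.6) = -2.160  (YEL192W)
log2(6.850/91.14) = -3.734  (YLR114W)
log2(8433/6420) = 0.393  (YOR072C)
log2(433415/38957) = 3.476  (YIL311C)
YIL311C is most strongly upregulated.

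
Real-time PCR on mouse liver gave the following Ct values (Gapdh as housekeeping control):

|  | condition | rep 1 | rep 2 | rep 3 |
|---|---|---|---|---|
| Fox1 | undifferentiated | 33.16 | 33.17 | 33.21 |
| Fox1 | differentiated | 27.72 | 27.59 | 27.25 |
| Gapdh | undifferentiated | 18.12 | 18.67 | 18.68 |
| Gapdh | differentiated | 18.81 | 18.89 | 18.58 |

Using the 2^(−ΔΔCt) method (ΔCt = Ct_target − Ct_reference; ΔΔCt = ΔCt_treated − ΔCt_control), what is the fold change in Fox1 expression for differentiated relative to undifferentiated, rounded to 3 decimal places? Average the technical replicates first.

Mean Ct: Fox1 undifferentiated 33.180; Fox1 differentiated 27.520; Gapdh undifferentiated 18.490; Gapdh differentiated 18.760
ΔCt(undifferentiated) = 33.180 − 18.490 = 14.690
ΔCt(differentiated) = 27.520 − 18.760 = 8.760
ΔΔCt = 8.760 − 14.690 = -5.930
Fold change = 2^(−(-5.930)) = 2^5.930 = 60.9688

60.969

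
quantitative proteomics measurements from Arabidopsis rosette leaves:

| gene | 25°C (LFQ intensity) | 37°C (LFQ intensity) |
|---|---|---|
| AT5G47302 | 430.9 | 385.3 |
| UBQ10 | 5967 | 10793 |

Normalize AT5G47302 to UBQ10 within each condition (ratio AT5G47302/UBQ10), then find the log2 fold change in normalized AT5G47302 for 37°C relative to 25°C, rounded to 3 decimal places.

AT5G47302/UBQ10 (25°C) = 430.9 / 5967 = 0.072214
AT5G47302/UBQ10 (37°C) = 385.3 / 10793 = 0.035699
Fold change = 0.035699 / 0.072214 = 0.4944
log2(0.4944) = -1.0164

-1.016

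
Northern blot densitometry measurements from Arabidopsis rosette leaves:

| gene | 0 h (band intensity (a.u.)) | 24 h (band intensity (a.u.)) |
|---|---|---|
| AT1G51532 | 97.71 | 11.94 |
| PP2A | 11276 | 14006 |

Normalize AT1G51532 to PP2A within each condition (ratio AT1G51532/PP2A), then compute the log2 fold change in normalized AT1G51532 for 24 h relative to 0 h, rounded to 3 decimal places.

AT1G51532/PP2A (0 h) = 97.71 / 11276 = 0.0086653
AT1G51532/PP2A (24 h) = 11.94 / 14006 = 0.00085249
Fold change = 0.00085249 / 0.0086653 = 0.0984
log2(0.0984) = -3.3455

-3.345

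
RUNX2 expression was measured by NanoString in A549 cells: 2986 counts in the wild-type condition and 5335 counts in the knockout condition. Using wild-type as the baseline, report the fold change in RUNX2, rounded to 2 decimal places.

1.79

Fold change = 5335 / 2986 = 1.787
RUNX2 is upregulated.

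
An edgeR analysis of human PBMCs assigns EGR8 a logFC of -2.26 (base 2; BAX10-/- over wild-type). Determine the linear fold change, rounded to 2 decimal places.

0.21

Fold change = 2^(-2.26) = 0.209
That is, EGR8 drops to 20.9% of the wild-type level.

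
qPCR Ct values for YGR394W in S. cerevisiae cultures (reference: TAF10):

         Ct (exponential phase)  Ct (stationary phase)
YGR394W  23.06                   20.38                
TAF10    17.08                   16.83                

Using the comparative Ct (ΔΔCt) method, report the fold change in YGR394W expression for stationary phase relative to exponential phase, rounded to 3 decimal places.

5.389

ΔCt(exponential phase) = 23.060 − 17.080 = 5.980
ΔCt(stationary phase) = 20.380 − 16.830 = 3.550
ΔΔCt = 3.550 − 5.980 = -2.430
Fold change = 2^(−(-2.430)) = 2^2.430 = 5.3889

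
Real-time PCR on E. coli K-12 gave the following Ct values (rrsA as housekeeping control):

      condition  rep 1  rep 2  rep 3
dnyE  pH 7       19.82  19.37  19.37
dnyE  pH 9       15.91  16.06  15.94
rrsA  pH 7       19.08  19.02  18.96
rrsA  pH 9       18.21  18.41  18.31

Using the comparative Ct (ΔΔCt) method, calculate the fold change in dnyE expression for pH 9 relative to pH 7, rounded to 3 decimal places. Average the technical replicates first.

7.160

Mean Ct: dnyE pH 7 19.520; dnyE pH 9 15.970; rrsA pH 7 19.020; rrsA pH 9 18.310
ΔCt(pH 7) = 19.520 − 19.020 = 0.500
ΔCt(pH 9) = 15.970 − 18.310 = -2.340
ΔΔCt = -2.340 − 0.500 = -2.840
Fold change = 2^(−(-2.840)) = 2^2.840 = 7.1602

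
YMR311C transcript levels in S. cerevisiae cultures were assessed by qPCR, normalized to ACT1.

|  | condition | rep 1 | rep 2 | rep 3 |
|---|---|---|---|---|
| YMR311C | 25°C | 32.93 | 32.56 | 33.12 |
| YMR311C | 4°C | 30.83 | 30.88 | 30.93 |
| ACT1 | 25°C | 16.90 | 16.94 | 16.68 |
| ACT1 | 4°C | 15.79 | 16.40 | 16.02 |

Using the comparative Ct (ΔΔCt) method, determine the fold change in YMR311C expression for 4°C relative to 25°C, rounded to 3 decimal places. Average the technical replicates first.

Mean Ct: YMR311C 25°C 32.870; YMR311C 4°C 30.880; ACT1 25°C 16.840; ACT1 4°C 16.070
ΔCt(25°C) = 32.870 − 16.840 = 16.030
ΔCt(4°C) = 30.880 − 16.070 = 14.810
ΔΔCt = 14.810 − 16.030 = -1.220
Fold change = 2^(−(-1.220)) = 2^1.220 = 2.3295

2.329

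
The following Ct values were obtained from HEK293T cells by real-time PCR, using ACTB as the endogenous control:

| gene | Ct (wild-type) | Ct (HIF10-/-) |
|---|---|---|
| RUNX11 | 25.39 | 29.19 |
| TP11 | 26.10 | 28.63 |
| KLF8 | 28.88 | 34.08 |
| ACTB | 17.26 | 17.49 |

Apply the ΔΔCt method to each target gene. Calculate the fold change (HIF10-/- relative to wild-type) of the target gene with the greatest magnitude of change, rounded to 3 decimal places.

0.032

RUNX11: ΔΔCt = (29.19−17.49) − (25.39−17.26) = 11.70 − 8.13 = 3.57; fold change = 2^-3.57 = 0.084
TP11: ΔΔCt = (28.63−17.49) − (26.10−17.26) = 11.14 − 8.84 = 2.30; fold change = 2^-2.30 = 0.203
KLF8: ΔΔCt = (34.08−17.49) − (28.88−17.26) = 16.59 − 11.62 = 4.97; fold change = 2^-4.97 = 0.032
KLF8 has the largest |ΔΔCt| = 4.97.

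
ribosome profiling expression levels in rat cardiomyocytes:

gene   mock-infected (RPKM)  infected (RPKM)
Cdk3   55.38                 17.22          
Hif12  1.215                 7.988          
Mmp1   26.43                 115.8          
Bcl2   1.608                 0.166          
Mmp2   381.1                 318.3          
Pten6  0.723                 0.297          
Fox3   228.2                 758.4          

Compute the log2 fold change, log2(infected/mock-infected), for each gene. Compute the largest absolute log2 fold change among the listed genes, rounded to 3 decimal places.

3.276

log2(17.22/55.38) = -1.685  (Cdk3)
log2(7.988/1.215) = 2.717  (Hif12)
log2(115.8/26.43) = 2.131  (Mmp1)
log2(0.166/1.608) = -3.276  (Bcl2)
log2(318.3/381.1) = -0.260  (Mmp2)
log2(0.297/0.723) = -1.284  (Pten6)
log2(758.4/228.2) = 1.733  (Fox3)
The largest magnitude belongs to Bcl2.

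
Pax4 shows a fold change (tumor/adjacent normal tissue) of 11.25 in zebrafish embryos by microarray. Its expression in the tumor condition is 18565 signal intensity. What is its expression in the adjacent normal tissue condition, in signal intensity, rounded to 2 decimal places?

adjacent normal tissue expression = 18565 / 11.25 = 1650.22

1650.22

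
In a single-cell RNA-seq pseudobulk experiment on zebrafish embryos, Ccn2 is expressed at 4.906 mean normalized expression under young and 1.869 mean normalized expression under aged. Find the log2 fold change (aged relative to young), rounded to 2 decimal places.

-1.39

Fold change = 1.869 / 4.906 = 0.3810
log2(0.3810) = -1.392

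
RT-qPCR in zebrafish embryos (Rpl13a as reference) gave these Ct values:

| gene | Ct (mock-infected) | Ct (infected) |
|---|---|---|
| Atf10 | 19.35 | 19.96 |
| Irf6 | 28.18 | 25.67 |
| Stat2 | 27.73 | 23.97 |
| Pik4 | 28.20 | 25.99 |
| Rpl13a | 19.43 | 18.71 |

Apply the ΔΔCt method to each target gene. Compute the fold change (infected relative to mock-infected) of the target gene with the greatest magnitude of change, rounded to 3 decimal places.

8.225

Atf10: ΔΔCt = (19.96−18.71) − (19.35−19.43) = 1.25 − (-0.08) = 1.33; fold change = 2^-1.33 = 0.398
Irf6: ΔΔCt = (25.67−18.71) − (28.18−19.43) = 6.96 − 8.75 = -1.79; fold change = 2^1.79 = 3.458
Stat2: ΔΔCt = (23.97−18.71) − (27.73−19.43) = 5.26 − 8.30 = -3.04; fold change = 2^3.04 = 8.225
Pik4: ΔΔCt = (25.99−18.71) − (28.20−19.43) = 7.28 − 8.77 = -1.49; fold change = 2^1.49 = 2.809
Stat2 has the largest |ΔΔCt| = 3.04.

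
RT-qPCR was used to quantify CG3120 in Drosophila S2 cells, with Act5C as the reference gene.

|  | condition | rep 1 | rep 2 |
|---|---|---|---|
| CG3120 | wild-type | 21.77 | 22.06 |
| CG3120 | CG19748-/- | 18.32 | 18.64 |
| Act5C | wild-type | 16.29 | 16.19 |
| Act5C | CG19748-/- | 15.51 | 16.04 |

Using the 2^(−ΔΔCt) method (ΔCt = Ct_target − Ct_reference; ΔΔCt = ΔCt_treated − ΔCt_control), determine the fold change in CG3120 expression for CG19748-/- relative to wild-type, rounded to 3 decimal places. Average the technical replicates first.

7.835

Mean Ct: CG3120 wild-type 21.915; CG3120 CG19748-/- 18.480; Act5C wild-type 16.240; Act5C CG19748-/- 15.775
ΔCt(wild-type) = 21.915 − 16.240 = 5.675
ΔCt(CG19748-/-) = 18.480 − 15.775 = 2.705
ΔΔCt = 2.705 − 5.675 = -2.970
Fold change = 2^(−(-2.970)) = 2^2.970 = 7.8354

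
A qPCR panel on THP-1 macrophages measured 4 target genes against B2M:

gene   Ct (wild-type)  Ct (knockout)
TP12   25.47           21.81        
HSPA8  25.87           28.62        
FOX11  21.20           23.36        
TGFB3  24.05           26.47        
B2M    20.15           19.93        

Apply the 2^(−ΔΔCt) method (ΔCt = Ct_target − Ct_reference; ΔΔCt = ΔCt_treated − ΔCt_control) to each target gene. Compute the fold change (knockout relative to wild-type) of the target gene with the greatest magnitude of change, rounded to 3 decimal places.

TP12: ΔΔCt = (21.81−19.93) − (25.47−20.15) = 1.88 − 5.32 = -3.44; fold change = 2^3.44 = 10.853
HSPA8: ΔΔCt = (28.62−19.93) − (25.87−20.15) = 8.69 − 5.72 = 2.97; fold change = 2^-2.97 = 0.128
FOX11: ΔΔCt = (23.36−19.93) − (21.20−20.15) = 3.43 − 1.05 = 2.38; fold change = 2^-2.38 = 0.192
TGFB3: ΔΔCt = (26.47−19.93) − (24.05−20.15) = 6.54 − 3.90 = 2.64; fold change = 2^-2.64 = 0.160
TP12 has the largest |ΔΔCt| = 3.44.

10.853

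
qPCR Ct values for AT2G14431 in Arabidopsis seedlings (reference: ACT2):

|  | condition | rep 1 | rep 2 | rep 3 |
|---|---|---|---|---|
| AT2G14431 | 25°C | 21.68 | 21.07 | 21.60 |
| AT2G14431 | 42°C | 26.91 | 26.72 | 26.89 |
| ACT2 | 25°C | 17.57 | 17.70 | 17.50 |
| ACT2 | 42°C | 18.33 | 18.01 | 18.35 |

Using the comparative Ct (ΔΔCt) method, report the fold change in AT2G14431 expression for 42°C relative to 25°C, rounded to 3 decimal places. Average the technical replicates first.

0.037

Mean Ct: AT2G14431 25°C 21.450; AT2G14431 42°C 26.840; ACT2 25°C 17.590; ACT2 42°C 18.230
ΔCt(25°C) = 21.450 − 17.590 = 3.860
ΔCt(42°C) = 26.840 − 18.230 = 8.610
ΔΔCt = 8.610 − 3.860 = 4.750
Fold change = 2^(−4.750) = 0.0372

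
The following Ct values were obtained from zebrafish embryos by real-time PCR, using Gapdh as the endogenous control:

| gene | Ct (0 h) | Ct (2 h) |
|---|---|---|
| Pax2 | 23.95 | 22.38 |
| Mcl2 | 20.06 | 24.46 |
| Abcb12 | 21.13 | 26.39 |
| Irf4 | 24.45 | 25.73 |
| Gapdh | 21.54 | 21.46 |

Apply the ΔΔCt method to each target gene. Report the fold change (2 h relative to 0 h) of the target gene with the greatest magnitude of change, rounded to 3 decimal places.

Pax2: ΔΔCt = (22.38−21.46) − (23.95−21.54) = 0.92 − 2.41 = -1.49; fold change = 2^1.49 = 2.809
Mcl2: ΔΔCt = (24.46−21.46) − (20.06−21.54) = 3.00 − (-1.48) = 4.48; fold change = 2^-4.48 = 0.045
Abcb12: ΔΔCt = (26.39−21.46) − (21.13−21.54) = 4.93 − (-0.41) = 5.34; fold change = 2^-5.34 = 0.025
Irf4: ΔΔCt = (25.73−21.46) − (24.45−21.54) = 4.27 − 2.91 = 1.36; fold change = 2^-1.36 = 0.390
Abcb12 has the largest |ΔΔCt| = 5.34.

0.025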